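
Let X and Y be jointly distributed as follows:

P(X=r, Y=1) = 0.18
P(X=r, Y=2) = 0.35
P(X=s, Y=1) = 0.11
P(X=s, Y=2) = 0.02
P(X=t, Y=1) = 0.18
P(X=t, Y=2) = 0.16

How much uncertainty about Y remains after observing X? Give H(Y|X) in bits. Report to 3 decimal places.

Chain rule: H(Y|X) = H(X,Y) − H(X).
Marginals: p(X) = (0.5300, 0.1300, 0.3400), p(Y) = (0.4700, 0.5300).
H(X,Y) = 2.3069 bits; H(X) = 1.3973 bits.
H(Y|X) = 2.3069 − 1.3973 = 0.910 bits.

0.910 bits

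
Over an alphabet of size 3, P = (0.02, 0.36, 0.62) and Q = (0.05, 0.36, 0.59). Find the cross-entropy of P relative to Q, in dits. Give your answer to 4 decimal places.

0.3278 dits

H(P,Q) = −Σ p·log₁₀ q.
  −0.02·log₁₀(0.05) = 0.02602
  −0.36·log₁₀(0.36) = 0.15973
  −0.62·log₁₀(0.59) = 0.14207
H(P,Q) = 0.3278 dits.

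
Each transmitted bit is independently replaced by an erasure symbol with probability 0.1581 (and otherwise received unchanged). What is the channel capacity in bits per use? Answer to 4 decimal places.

Binary erasure channel: capacity C = 1 − ε.
C = 1 − 0.1581 = 0.8419 bits per channel use.

0.8419 bits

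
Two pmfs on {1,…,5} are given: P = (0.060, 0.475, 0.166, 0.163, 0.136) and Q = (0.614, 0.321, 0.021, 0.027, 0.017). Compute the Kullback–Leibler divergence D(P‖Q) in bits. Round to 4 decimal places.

1.3932 bits

D(P‖Q) = Σ p·log₂(p/q).
  0.060·log₂(0.060/0.614) = -0.20131
  0.475·log₂(0.475/0.321) = 0.26854
  0.166·log₂(0.166/0.021) = 0.49513
  0.163·log₂(0.163/0.027) = 0.42280
  0.136·log₂(0.136/0.017) = 0.40800
D(P‖Q) = 1.3932 bits.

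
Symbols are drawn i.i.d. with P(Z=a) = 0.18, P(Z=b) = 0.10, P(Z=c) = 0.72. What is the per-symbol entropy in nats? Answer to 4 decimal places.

0.7754 nats

H(Z) = −Σ p·ln p.
  −(0.18)·ln(0.18) = 0.30866
  −(0.10)·ln(0.10) = 0.23026
  −(0.72)·ln(0.72) = 0.23652
Sum: 0.30866 + 0.23026 + 0.23652 = 0.7754 nats.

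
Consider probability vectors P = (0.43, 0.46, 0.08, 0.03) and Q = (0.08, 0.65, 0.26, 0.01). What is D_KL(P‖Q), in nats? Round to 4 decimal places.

D(P‖Q) = Σ p·ln(p/q).
  0.43·ln(0.43/0.08) = 0.72316
  0.46·ln(0.46/0.65) = -0.15904
  0.08·ln(0.08/0.26) = -0.09429
  0.03·ln(0.03/0.01) = 0.03296
D(P‖Q) = 0.5028 nats.

0.5028 nats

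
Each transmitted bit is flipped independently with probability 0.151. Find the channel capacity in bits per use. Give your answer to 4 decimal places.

0.3877 bits

Binary symmetric channel: C = 1 − h₂(ε) where h₂ is the binary entropy function.
h₂(0.151) = −0.151·log₂0.151 − 0.849·log₂0.849 = 0.6123.
C = 1 − 0.6123 = 0.3877 bits per channel use.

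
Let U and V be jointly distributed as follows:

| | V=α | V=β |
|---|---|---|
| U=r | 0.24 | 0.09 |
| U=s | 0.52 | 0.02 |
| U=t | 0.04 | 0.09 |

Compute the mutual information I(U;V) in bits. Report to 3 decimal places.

Marginals: p(U) = (0.3300, 0.5400, 0.1300), p(V) = (0.8000, 0.2000).
I(U;V) = Σ p(x,y)·log₂[p(x,y)/(p(x)p(y))].
  (r,α): 0.24·log₂(0.9091) = -0.0330
  (r,β): 0.09·log₂(1.3636) = 0.0403
  (s,α): 0.52·log₂(1.2037) = 0.1391
  (s,β): 0.02·log₂(0.1852) = -0.0487
  (t,α): 0.04·log₂(0.3846) = -0.0551
  (t,β): 0.09·log₂(3.4615) = 0.1612
Sum = 0.204 bits.

0.204 bits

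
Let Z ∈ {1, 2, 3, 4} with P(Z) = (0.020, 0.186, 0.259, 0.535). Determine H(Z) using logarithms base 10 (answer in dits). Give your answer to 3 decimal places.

0.467 dits

H(Z) = −Σ p·log₁₀ p.
  −(0.020)·log₁₀(0.020) = 0.0340
  −(0.186)·log₁₀(0.186) = 0.1359
  −(0.259)·log₁₀(0.259) = 0.1520
  −(0.535)·log₁₀(0.535) = 0.1453
Sum: 0.0340 + 0.1359 + 0.1520 + 0.1453 = 0.467 dits.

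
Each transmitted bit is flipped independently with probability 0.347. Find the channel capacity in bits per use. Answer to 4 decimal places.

Binary symmetric channel: C = 1 − h₂(ε) where h₂ is the binary entropy function.
h₂(0.347) = −0.347·log₂0.347 − 0.653·log₂0.653 = 0.9314.
C = 1 − 0.9314 = 0.0686 bits per channel use.

0.0686 bits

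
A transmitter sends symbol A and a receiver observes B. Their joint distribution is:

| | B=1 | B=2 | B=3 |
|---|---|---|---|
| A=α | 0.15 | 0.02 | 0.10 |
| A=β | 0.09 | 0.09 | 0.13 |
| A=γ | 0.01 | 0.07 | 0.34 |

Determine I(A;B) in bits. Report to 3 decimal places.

Marginals: p(A) = (0.2700, 0.3100, 0.4200), p(B) = (0.2500, 0.1800, 0.5700).
I(A;B) = H(A) + H(B) − H(A,B).
H(A) = 1.5595, H(B) = 1.4076, H(A,B) = 2.7277.
I(A;B) = 1.5595 + 1.4076 − 2.7277 = 0.239 bits.

0.239 bits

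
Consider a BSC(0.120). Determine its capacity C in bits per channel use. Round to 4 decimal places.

Binary symmetric channel: C = 1 − h₂(ε) where h₂ is the binary entropy function.
h₂(0.120) = −0.120·log₂0.120 − 0.880·log₂0.880 = 0.5294.
C = 1 − 0.5294 = 0.4706 bits per channel use.

0.4706 bits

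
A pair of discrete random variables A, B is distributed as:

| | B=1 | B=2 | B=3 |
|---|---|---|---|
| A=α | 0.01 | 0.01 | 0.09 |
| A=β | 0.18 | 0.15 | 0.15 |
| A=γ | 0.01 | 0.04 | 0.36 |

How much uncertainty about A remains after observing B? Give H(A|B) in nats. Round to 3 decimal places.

Chain rule: H(A|B) = H(A,B) − H(B).
Marginals: p(A) = (0.1100, 0.4800, 0.4100), p(B) = (0.2000, 0.2000, 0.6000).
H(A,B) = 1.7292 nats; H(B) = 0.9503 nats.
H(A|B) = 1.7292 − 0.9503 = 0.779 nats.

0.779 nats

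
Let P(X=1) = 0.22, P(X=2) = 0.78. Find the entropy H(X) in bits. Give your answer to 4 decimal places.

0.7602 bits

H(X) = −Σ p·log₂ p.
  −(0.22)·log₂(0.22) = 0.48057
  −(0.78)·log₂(0.78) = 0.27959
Sum: 0.48057 + 0.27959 = 0.7602 bits.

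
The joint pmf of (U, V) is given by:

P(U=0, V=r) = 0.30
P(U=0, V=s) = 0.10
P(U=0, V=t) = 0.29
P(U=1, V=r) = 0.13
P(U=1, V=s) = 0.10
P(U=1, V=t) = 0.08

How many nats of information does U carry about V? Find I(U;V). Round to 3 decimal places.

Marginals: p(U) = (0.6900, 0.3100), p(V) = (0.4300, 0.2000, 0.3700).
I(U;V) = Σ p(x,y)·ln[p(x,y)/(p(x)p(y))].
  (0,r): 0.30·ln(1.0111) = 0.0033
  (0,s): 0.10·ln(0.7246) = -0.0322
  (0,t): 0.29·ln(1.1359) = 0.0370
  (1,r): 0.13·ln(0.9752) = -0.0033
  (1,s): 0.10·ln(1.6129) = 0.0478
  (1,t): 0.08·ln(0.6975) = -0.0288
Sum = 0.024 nats.

0.024 nats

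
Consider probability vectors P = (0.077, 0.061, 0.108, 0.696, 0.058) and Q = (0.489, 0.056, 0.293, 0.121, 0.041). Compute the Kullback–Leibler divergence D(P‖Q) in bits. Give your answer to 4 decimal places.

D(P‖Q) = Σ p·log₂(p/q).
  0.077·log₂(0.077/0.489) = -0.20535
  0.061·log₂(0.061/0.056) = 0.00753
  0.108·log₂(0.108/0.293) = -0.15551
  0.696·log₂(0.696/0.121) = 1.75676
  0.058·log₂(0.058/0.041) = 0.02902
D(P‖Q) = 1.4325 bits.

1.4325 bits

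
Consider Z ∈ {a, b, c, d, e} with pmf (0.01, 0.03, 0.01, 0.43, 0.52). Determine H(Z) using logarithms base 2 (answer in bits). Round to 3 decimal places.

H(Z) = −Σ p·log₂ p.
  −(0.01)·log₂(0.01) = 0.0664
  −(0.03)·log₂(0.03) = 0.1518
  −(0.01)·log₂(0.01) = 0.0664
  −(0.43)·log₂(0.43) = 0.5236
  −(0.52)·log₂(0.52) = 0.4906
Sum: 0.0664 + 0.1518 + 0.0664 + 0.5236 + 0.4906 = 1.299 bits.

1.299 bits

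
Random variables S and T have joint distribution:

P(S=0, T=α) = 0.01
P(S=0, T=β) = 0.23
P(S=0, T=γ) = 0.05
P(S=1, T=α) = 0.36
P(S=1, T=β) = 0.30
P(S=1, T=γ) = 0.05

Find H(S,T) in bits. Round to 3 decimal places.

2.038 bits

H(S,T) = −Σ p(x,y)·log₂ p(x,y) over all 6 cells.
  cell (0,α): −0.01·log₂0.01 = 0.0664
  cell (0,β): −0.23·log₂0.23 = 0.4877
  cell (0,γ): −0.05·log₂0.05 = 0.2161
  cell (1,α): −0.36·log₂0.36 = 0.5306
  cell (1,β): −0.30·log₂0.30 = 0.5211
  cell (1,γ): −0.05·log₂0.05 = 0.2161
Sum = 2.038 bits.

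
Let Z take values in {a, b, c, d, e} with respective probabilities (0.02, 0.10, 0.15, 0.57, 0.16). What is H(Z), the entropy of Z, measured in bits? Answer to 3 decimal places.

H(Z) = −Σ p·log₂ p.
  −(0.02)·log₂(0.02) = 0.1129
  −(0.10)·log₂(0.10) = 0.3322
  −(0.15)·log₂(0.15) = 0.4105
  −(0.57)·log₂(0.57) = 0.4623
  −(0.16)·log₂(0.16) = 0.4230
Sum: 0.1129 + 0.3322 + 0.4105 + 0.4623 + 0.4230 = 1.741 bits.

1.741 bits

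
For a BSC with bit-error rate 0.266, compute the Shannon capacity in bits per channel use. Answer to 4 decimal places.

Binary symmetric channel: C = 1 − h₂(ε) where h₂ is the binary entropy function.
h₂(0.266) = −0.266·log₂0.266 − 0.734·log₂0.734 = 0.8357.
C = 1 − 0.8357 = 0.1643 bits per channel use.

0.1643 bits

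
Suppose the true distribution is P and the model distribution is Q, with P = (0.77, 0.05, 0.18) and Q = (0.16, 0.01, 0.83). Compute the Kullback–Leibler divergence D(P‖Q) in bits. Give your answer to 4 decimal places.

1.4646 bits

D(P‖Q) = Σ p·log₂(p/q).
  0.77·log₂(0.77/0.16) = 1.74543
  0.05·log₂(0.05/0.01) = 0.11610
  0.18·log₂(0.18/0.83) = -0.39692
D(P‖Q) = 1.4646 bits.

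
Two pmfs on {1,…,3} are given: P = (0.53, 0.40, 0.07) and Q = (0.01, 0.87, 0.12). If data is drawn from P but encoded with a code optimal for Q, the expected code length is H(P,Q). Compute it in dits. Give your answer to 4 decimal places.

H(P,Q) = −Σ p·log₁₀ q.
  −0.53·log₁₀(0.01) = 1.06000
  −0.40·log₁₀(0.87) = 0.02419
  −0.07·log₁₀(0.12) = 0.06446
H(P,Q) = 1.1486 dits.

1.1486 dits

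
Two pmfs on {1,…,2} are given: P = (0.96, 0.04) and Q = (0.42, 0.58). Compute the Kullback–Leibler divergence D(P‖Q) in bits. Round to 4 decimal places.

D(P‖Q) = Σ p·log₂(p/q).
  0.96·log₂(0.96/0.42) = 1.14494
  0.04·log₂(0.04/0.58) = -0.15432
D(P‖Q) = 0.9906 bits.

0.9906 bits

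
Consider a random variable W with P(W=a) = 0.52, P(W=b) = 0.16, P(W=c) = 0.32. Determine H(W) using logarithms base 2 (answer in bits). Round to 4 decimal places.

1.4396 bits

H(W) = −Σ p·log₂ p.
  −(0.52)·log₂(0.52) = 0.49058
  −(0.16)·log₂(0.16) = 0.42302
  −(0.32)·log₂(0.32) = 0.52603
Sum: 0.49058 + 0.42302 + 0.52603 = 1.4396 bits.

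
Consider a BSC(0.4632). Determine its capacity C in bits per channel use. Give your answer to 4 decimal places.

Binary symmetric channel: C = 1 − h₂(ε) where h₂ is the binary entropy function.
h₂(0.4632) = −0.4632·log₂0.4632 − 0.5368·log₂0.5368 = 0.9961.
C = 1 − 0.9961 = 0.0039 bits per channel use.

0.0039 bits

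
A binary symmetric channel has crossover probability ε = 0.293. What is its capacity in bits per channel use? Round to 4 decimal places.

0.1274 bits

Binary symmetric channel: C = 1 − h₂(ε) where h₂ is the binary entropy function.
h₂(0.293) = −0.293·log₂0.293 − 0.707·log₂0.707 = 0.8726.
C = 1 − 0.8726 = 0.1274 bits per channel use.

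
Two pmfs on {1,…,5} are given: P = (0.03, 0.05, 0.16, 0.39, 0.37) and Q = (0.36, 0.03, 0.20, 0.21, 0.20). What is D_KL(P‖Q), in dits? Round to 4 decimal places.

0.1669 dits

D(P‖Q) = Σ p·log₁₀(p/q).
  0.03·log₁₀(0.03/0.36) = -0.03238
  0.05·log₁₀(0.05/0.03) = 0.01109
  0.16·log₁₀(0.16/0.20) = -0.01551
  0.39·log₁₀(0.39/0.21) = 0.10485
  0.37·log₁₀(0.37/0.20) = 0.09885
D(P‖Q) = 0.1669 dits.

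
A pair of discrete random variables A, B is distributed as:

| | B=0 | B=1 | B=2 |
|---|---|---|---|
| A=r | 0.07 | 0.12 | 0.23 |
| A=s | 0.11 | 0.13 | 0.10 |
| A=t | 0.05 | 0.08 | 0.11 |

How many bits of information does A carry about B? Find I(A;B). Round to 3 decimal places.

Marginals: p(A) = (0.4200, 0.3400, 0.2400), p(B) = (0.2300, 0.3300, 0.4400).
I(A;B) = H(A) + H(B) − H(A,B).
H(A) = 1.5490, H(B) = 1.5366, H(A,B) = 3.0463.
I(A;B) = 1.5490 + 1.5366 − 3.0463 = 0.039 bits.

0.039 bits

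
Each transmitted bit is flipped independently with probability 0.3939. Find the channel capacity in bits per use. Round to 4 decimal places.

0.0327 bits

Binary symmetric channel: C = 1 − h₂(ε) where h₂ is the binary entropy function.
h₂(0.3939) = −0.3939·log₂0.3939 − 0.6061·log₂0.6061 = 0.9673.
C = 1 − 0.9673 = 0.0327 bits per channel use.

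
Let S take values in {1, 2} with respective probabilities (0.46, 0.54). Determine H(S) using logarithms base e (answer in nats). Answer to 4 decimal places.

0.6899 nats

H(S) = −Σ p·ln p.
  −(0.46)·ln(0.46) = 0.35720
  −(0.54)·ln(0.54) = 0.33274
Sum: 0.35720 + 0.33274 = 0.6899 nats.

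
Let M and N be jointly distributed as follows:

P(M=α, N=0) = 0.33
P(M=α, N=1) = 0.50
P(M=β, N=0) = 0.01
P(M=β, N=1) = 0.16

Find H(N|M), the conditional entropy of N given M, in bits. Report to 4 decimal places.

Chain rule: H(N|M) = H(M,N) − H(M).
Marginals: p(M) = (0.8300, 0.1700), p(N) = (0.3400, 0.6600).
H(M,N) = 1.5173 bits; H(M) = 0.6577 bits.
H(N|M) = 1.5173 − 0.6577 = 0.8596 bits.

0.8596 bits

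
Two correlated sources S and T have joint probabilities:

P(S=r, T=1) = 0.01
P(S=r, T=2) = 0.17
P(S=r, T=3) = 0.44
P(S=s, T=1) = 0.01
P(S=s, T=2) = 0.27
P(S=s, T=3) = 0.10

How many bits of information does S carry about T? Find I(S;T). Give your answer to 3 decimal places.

Marginals: p(S) = (0.6200, 0.3800), p(T) = (0.0200, 0.4400, 0.5400).
I(S;T) = Σ p(x,y)·log₂[p(x,y)/(p(x)p(y))].
  (r,1): 0.01·log₂(0.8065) = -0.0031
  (r,2): 0.17·log₂(0.6232) = -0.1160
  (r,3): 0.44·log₂(1.3142) = 0.1734
  (s,1): 0.01·log₂(1.3158) = 0.0040
  (s,2): 0.27·log₂(1.6148) = 0.1867
  (s,3): 0.10·log₂(0.4873) = -0.1037
Sum = 0.141 bits.

0.141 bits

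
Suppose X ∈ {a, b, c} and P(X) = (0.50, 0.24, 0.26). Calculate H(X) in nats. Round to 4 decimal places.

H(X) = −Σ p·ln p.
  −(0.50)·ln(0.50) = 0.34657
  −(0.24)·ln(0.24) = 0.34251
  −(0.26)·ln(0.26) = 0.35024
Sum: 0.34657 + 0.34251 + 0.35024 = 1.0393 nats.

1.0393 nats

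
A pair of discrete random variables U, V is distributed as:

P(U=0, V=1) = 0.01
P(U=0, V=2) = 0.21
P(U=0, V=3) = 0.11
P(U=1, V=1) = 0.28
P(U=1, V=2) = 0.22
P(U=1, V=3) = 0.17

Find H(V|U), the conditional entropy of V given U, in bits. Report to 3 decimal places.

1.404 bits

Chain rule: H(V|U) = H(U,V) − H(U).
Marginals: p(U) = (0.3300, 0.6700), p(V) = (0.2900, 0.4300, 0.2800).
H(U,V) = 2.3189 bits; H(U) = 0.9149 bits.
H(V|U) = 2.3189 − 0.9149 = 1.404 bits.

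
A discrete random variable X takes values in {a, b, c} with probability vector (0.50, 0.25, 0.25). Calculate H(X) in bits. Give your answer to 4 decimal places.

1.5000 bits

H(X) = −Σ p·log₂ p.
  −(0.50)·log₂(0.50) = 0.50000
  −(0.25)·log₂(0.25) = 0.50000
  −(0.25)·log₂(0.25) = 0.50000
Sum: 0.50000 + 0.50000 + 0.50000 = 1.5000 bits.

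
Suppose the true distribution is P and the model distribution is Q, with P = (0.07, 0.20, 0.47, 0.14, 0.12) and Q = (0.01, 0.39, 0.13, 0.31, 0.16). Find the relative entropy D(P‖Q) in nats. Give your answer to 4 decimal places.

0.4609 nats

D(P‖Q) = Σ p·ln(p/q).
  0.07·ln(0.07/0.01) = 0.13621
  0.20·ln(0.20/0.39) = -0.13357
  0.47·ln(0.47/0.13) = 0.60404
  0.14·ln(0.14/0.31) = -0.11129
  0.12·ln(0.12/0.16) = -0.03452
D(P‖Q) = 0.4609 nats.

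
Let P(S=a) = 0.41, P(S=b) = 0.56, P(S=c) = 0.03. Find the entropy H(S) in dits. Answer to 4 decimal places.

H(S) = −Σ p·log₁₀ p.
  −(0.41)·log₁₀(0.41) = 0.15876
  −(0.56)·log₁₀(0.56) = 0.14101
  −(0.03)·log₁₀(0.03) = 0.04569
Sum: 0.15876 + 0.14101 + 0.04569 = 0.3455 dits.

0.3455 dits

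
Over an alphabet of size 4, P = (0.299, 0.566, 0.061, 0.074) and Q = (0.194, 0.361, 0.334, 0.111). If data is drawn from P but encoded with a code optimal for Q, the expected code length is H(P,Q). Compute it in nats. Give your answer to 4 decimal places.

H(P,Q) = −Σ p·ln q.
  −0.299·ln(0.194) = 0.49033
  −0.566·ln(0.361) = 0.57668
  −0.061·ln(0.334) = 0.06689
  −0.074·ln(0.111) = 0.16267
H(P,Q) = 1.2966 nats.

1.2966 nats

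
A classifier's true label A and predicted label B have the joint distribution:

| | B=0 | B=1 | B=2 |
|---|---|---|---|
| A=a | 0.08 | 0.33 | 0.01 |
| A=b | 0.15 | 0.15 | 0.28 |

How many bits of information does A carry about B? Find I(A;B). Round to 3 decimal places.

0.274 bits

Marginals: p(A) = (0.4200, 0.5800), p(B) = (0.2300, 0.4800, 0.2900).
I(A;B) = H(A) + H(B) − H(A,B).
H(A) = 0.9815, H(B) = 1.5138, H(A,B) = 2.2211.
I(A;B) = 0.9815 + 1.5138 − 2.2211 = 0.274 bits.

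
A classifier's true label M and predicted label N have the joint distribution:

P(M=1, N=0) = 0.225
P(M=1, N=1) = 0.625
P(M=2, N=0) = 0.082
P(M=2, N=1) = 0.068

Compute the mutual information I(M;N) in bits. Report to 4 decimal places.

Marginals: p(M) = (0.8500, 0.1500), p(N) = (0.3070, 0.6930).
I(M;N) = H(M) + H(N) − H(M,N).
H(M) = 0.6098, H(N) = 0.8897, H(M,N) = 1.4676.
I(M;N) = 0.6098 + 0.8897 − 1.4676 = 0.0319 bits.

0.0319 bits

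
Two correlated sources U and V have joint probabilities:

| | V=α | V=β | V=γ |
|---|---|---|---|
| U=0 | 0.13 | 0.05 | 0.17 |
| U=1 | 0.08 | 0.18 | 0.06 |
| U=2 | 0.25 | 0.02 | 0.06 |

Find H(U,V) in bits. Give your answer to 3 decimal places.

H(U,V) = −Σ p(x,y)·log₂ p(x,y) over all 9 cells.
  cell (0,α): −0.13·log₂0.13 = 0.3826
  cell (0,β): −0.05·log₂0.05 = 0.2161
  cell (0,γ): −0.17·log₂0.17 = 0.4346
  cell (1,α): −0.08·log₂0.08 = 0.2915
  cell (1,β): −0.18·log₂0.18 = 0.4453
  cell (1,γ): −0.06·log₂0.06 = 0.2435
  cell (2,α): −0.25·log₂0.25 = 0.5000
  cell (2,β): −0.02·log₂0.02 = 0.1129
  cell (2,γ): −0.06·log₂0.06 = 0.2435
Sum = 2.870 bits.

2.870 bits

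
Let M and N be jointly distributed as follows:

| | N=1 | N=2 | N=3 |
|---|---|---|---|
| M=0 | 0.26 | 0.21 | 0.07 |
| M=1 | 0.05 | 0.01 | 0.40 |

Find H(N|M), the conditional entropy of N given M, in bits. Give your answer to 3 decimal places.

1.063 bits

Chain rule: H(N|M) = H(M,N) − H(M).
Marginals: p(M) = (0.5400, 0.4600), p(N) = (0.3100, 0.2200, 0.4700).
H(M,N) = 2.0580 bits; H(M) = 0.9954 bits.
H(N|M) = 2.0580 − 0.9954 = 1.063 bits.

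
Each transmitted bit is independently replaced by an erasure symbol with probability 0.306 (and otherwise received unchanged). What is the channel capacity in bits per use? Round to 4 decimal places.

0.6940 bits

Binary erasure channel: capacity C = 1 − ε.
C = 1 − 0.306 = 0.6940 bits per channel use.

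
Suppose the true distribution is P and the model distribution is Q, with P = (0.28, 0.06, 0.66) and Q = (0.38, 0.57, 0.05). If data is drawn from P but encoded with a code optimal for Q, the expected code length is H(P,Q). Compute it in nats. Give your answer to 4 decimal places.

H(P,Q) = −Σ p·ln q.
  −0.28·ln(0.38) = 0.27092
  −0.06·ln(0.57) = 0.03373
  −0.66·ln(0.05) = 1.97718
H(P,Q) = 2.2818 nats.

2.2818 nats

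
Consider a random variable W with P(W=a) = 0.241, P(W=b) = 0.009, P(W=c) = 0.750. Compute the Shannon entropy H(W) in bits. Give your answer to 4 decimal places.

0.8672 bits

H(W) = −Σ p·log₂ p.
  −(0.241)·log₂(0.241) = 0.49475
  −(0.009)·log₂(0.009) = 0.06116
  −(0.750)·log₂(0.750) = 0.31128
Sum: 0.49475 + 0.06116 + 0.31128 = 0.8672 bits.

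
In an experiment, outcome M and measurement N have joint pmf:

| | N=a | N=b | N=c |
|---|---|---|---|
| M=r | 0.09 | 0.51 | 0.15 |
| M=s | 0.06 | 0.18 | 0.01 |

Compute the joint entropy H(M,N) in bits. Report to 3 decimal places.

1.974 bits

H(M,N) = −Σ p(x,y)·log₂ p(x,y) over all 6 cells.
  cell (r,a): −0.09·log₂0.09 = 0.3127
  cell (r,b): −0.51·log₂0.51 = 0.4954
  cell (r,c): −0.15·log₂0.15 = 0.4105
  cell (s,a): −0.06·log₂0.06 = 0.2435
  cell (s,b): −0.18·log₂0.18 = 0.4453
  cell (s,c): −0.01·log₂0.01 = 0.0664
Sum = 1.974 bits.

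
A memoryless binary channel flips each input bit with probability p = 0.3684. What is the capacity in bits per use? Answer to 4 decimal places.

Binary symmetric channel: C = 1 − h₂(ε) where h₂ is the binary entropy function.
h₂(0.3684) = −0.3684·log₂0.3684 − 0.6316·log₂0.6316 = 0.9494.
C = 1 − 0.9494 = 0.0506 bits per channel use.

0.0506 bits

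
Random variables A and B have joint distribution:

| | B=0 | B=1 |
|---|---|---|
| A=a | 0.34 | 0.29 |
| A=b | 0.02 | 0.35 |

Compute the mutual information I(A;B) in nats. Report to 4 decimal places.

0.1409 nats

Marginals: p(A) = (0.6300, 0.3700), p(B) = (0.3600, 0.6400).
I(A;B) = H(A) + H(B) − H(A,B).
H(A) = 0.6590, H(B) = 0.6534, H(A,B) = 1.1715.
I(A;B) = 0.6590 + 0.6534 − 1.1715 = 0.1409 nats.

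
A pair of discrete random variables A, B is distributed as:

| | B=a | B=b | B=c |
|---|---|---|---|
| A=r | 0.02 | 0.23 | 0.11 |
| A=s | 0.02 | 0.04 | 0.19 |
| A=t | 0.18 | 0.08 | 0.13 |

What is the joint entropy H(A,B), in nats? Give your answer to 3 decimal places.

H(A,B) = −Σ p(x,y)·ln p(x,y) over all 9 cells.
  cell (r,a): −0.02·ln0.02 = 0.0782
  cell (r,b): −0.23·ln0.23 = 0.3380
  cell (r,c): −0.11·ln0.11 = 0.2428
  cell (s,a): −0.02·ln0.02 = 0.0782
  cell (s,b): −0.04·ln0.04 = 0.1288
  cell (s,c): −0.19·ln0.19 = 0.3155
  cell (t,a): −0.18·ln0.18 = 0.3087
  cell (t,b): −0.08·ln0.08 = 0.2021
  cell (t,c): −0.13·ln0.13 = 0.2652
Sum = 1.958 nats.

1.958 nats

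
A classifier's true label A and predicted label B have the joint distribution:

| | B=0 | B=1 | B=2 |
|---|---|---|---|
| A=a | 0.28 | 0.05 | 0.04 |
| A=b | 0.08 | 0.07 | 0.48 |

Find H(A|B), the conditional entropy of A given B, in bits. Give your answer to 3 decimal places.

Chain rule: H(A|B) = H(A,B) − H(B).
Marginals: p(A) = (0.3700, 0.6300), p(B) = (0.3600, 0.1200, 0.5200).
H(A,B) = 1.9844 bits; H(B) = 1.3883 bits.
H(A|B) = 1.9844 − 1.3883 = 0.596 bits.

0.596 bits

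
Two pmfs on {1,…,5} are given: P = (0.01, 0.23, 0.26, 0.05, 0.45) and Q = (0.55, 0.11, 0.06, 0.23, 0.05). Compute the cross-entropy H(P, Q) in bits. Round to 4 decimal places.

H(P,Q) = −Σ p·log₂ q.
  −0.01·log₂(0.55) = 0.00862
  −0.23·log₂(0.11) = 0.73242
  −0.26·log₂(0.06) = 1.05531
  −0.05·log₂(0.23) = 0.10601
  −0.45·log₂(0.05) = 1.94487
H(P,Q) = 3.8472 bits.

3.8472 bits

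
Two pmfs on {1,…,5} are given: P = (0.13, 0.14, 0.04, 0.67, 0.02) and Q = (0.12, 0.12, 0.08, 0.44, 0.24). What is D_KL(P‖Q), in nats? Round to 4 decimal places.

D(P‖Q) = Σ p·ln(p/q).
  0.13·ln(0.13/0.12) = 0.01041
  0.14·ln(0.14/0.12) = 0.02158
  0.04·ln(0.04/0.08) = -0.02773
  0.67·ln(0.67/0.44) = 0.28174
  0.02·ln(0.02/0.24) = -0.04970
D(P‖Q) = 0.2363 nats.

0.2363 nats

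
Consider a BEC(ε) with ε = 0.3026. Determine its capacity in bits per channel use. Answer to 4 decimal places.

Binary erasure channel: capacity C = 1 − ε.
C = 1 − 0.3026 = 0.6974 bits per channel use.

0.6974 bits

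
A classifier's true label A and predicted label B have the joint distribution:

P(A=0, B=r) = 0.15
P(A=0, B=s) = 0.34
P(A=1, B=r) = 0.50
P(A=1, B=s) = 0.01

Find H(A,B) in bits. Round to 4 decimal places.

H(A,B) = −Σ p(x,y)·log₂ p(x,y) over all 4 cells.
  cell (0,r): −0.15·log₂0.15 = 0.41054
  cell (0,s): −0.34·log₂0.34 = 0.52917
  cell (1,r): −0.50·log₂0.50 = 0.50000
  cell (1,s): −0.01·log₂0.01 = 0.06644
Sum = 1.5062 bits.

1.5062 bits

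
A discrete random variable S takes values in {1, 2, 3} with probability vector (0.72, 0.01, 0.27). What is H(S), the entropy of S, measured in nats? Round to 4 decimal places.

0.6361 nats

H(S) = −Σ p·ln p.
  −(0.72)·ln(0.72) = 0.23652
  −(0.01)·ln(0.01) = 0.04605
  −(0.27)·ln(0.27) = 0.35352
Sum: 0.23652 + 0.04605 + 0.35352 = 0.6361 nats.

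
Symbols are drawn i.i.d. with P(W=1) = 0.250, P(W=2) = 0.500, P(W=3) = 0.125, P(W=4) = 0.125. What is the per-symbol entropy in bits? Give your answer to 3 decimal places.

1.750 bits

H(W) = −Σ p·log₂ p.
  −(0.250)·log₂(0.250) = 0.5000
  −(0.500)·log₂(0.500) = 0.5000
  −(0.125)·log₂(0.125) = 0.3750
  −(0.125)·log₂(0.125) = 0.3750
Sum: 0.5000 + 0.5000 + 0.3750 + 0.3750 = 1.750 bits.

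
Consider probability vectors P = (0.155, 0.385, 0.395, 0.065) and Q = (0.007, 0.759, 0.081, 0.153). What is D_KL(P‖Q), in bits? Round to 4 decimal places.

D(P‖Q) = Σ p·log₂(p/q).
  0.155·log₂(0.155/0.007) = 0.69266
  0.385·log₂(0.385/0.759) = -0.37701
  0.395·log₂(0.395/0.081) = 0.90291
  0.065·log₂(0.065/0.153) = -0.08028
D(P‖Q) = 1.1383 bits.

1.1383 bits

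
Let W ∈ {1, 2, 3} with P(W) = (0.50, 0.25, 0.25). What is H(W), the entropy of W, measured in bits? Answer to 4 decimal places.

1.5000 bits

H(W) = −Σ p·log₂ p.
  −(0.50)·log₂(0.50) = 0.50000
  −(0.25)·log₂(0.25) = 0.50000
  −(0.25)·log₂(0.25) = 0.50000
Sum: 0.50000 + 0.50000 + 0.50000 = 1.5000 bits.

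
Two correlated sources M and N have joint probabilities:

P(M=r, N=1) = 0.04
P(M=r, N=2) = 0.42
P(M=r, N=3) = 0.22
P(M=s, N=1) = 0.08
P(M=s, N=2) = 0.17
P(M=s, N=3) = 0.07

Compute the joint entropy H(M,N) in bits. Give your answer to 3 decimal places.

H(M,N) = −Σ p(x,y)·log₂ p(x,y) over all 6 cells.
  cell (r,1): −0.04·log₂0.04 = 0.1858
  cell (r,2): −0.42·log₂0.42 = 0.5256
  cell (r,3): −0.22·log₂0.22 = 0.4806
  cell (s,1): −0.08·log₂0.08 = 0.2915
  cell (s,2): −0.17·log₂0.17 = 0.4346
  cell (s,3): −0.07·log₂0.07 = 0.2686
Sum = 2.187 bits.

2.187 bits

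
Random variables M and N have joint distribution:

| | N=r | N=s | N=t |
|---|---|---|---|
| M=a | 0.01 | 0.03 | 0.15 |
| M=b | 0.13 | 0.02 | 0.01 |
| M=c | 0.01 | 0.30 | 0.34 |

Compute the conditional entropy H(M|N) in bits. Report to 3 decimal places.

0.867 bits

Marginals: p(M) = (0.1900, 0.1600, 0.6500), p(N) = (0.1500, 0.3500, 0.5000).
H(M|N) = Σ p(N) · H(M|N=·).
  N=r: p=0.1500, H(M|N=r) = 0.6998
  N=s: p=0.3500, H(M|N=s) = 0.7304
  N=t: p=0.5000, H(M|N=t) = 1.0123
Weighted sum = 0.867 bits.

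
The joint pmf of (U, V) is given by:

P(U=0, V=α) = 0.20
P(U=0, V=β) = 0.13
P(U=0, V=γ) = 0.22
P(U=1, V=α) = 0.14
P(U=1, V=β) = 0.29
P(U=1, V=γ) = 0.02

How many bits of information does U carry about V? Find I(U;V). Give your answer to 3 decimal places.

0.186 bits

Marginals: p(U) = (0.5500, 0.4500), p(V) = (0.3400, 0.4200, 0.2400).
I(U;V) = Σ p(x,y)·log₂[p(x,y)/(p(x)p(y))].
  (0,α): 0.20·log₂(1.0695) = 0.0194
  (0,β): 0.13·log₂(0.5628) = -0.1078
  (0,γ): 0.22·log₂(1.6667) = 0.1621
  (1,α): 0.14·log₂(0.9150) = -0.0179
  (1,β): 0.29·log₂(1.5344) = 0.1791
  (1,γ): 0.02·log₂(0.1852) = -0.0487
Sum = 0.186 bits.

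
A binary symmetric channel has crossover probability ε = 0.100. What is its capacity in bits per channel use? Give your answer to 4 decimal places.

Binary symmetric channel: C = 1 − h₂(ε) where h₂ is the binary entropy function.
h₂(0.100) = −0.100·log₂0.100 − 0.900·log₂0.900 = 0.4690.
C = 1 − 0.4690 = 0.5310 bits per channel use.

0.5310 bits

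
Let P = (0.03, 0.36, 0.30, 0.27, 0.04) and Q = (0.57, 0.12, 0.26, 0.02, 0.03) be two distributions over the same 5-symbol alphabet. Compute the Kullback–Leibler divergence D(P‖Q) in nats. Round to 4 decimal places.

1.0643 nats

D(P‖Q) = Σ p·ln(p/q).
  0.03·ln(0.03/0.57) = -0.08833
  0.36·ln(0.36/0.12) = 0.39550
  0.30·ln(0.30/0.26) = 0.04293
  0.27·ln(0.27/0.02) = 0.70273
  0.04·ln(0.04/0.03) = 0.01151
D(P‖Q) = 1.0643 nats.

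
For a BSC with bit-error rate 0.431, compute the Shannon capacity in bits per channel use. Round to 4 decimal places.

Binary symmetric channel: C = 1 − h₂(ε) where h₂ is the binary entropy function.
h₂(0.431) = −0.431·log₂0.431 − 0.569·log₂0.569 = 0.9862.
C = 1 − 0.9862 = 0.0138 bits per channel use.

0.0138 bits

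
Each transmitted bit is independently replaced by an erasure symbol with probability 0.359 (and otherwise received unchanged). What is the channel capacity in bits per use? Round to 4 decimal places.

Binary erasure channel: capacity C = 1 − ε.
C = 1 − 0.359 = 0.6410 bits per channel use.

0.6410 bits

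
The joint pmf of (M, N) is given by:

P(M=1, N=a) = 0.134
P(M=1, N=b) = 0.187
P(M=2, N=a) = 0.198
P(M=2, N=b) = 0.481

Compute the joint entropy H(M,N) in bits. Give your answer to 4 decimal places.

H(M,N) = −Σ p(x,y)·log₂ p(x,y) over all 4 cells.
  cell (1,a): −0.134·log₂0.134 = 0.38856
  cell (1,b): −0.187·log₂0.187 = 0.45233
  cell (2,a): −0.198·log₂0.198 = 0.46261
  cell (2,b): −0.481·log₂0.481 = 0.50788
Sum = 1.8114 bits.

1.8114 bits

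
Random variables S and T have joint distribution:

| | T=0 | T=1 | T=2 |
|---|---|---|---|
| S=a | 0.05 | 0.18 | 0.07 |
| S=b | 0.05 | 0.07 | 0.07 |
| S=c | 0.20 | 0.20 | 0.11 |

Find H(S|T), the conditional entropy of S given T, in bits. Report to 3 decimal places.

Marginals: p(S) = (0.3000, 0.1900, 0.5100), p(T) = (0.3000, 0.4500, 0.2500).
H(S|T) = Σ p(T) · H(S|T=·).
  T=0: p=0.3000, H(S|T=0) = 1.2516
  T=1: p=0.4500, H(S|T=1) = 1.4663
  T=2: p=0.2500, H(S|T=2) = 1.5496
Weighted sum = 1.423 bits.

1.423 bits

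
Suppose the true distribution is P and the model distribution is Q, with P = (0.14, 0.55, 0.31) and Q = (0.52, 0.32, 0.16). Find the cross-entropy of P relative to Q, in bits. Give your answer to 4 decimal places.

1.8558 bits

H(P,Q) = −Σ p·log₂ q.
  −0.14·log₂(0.52) = 0.13208
  −0.55·log₂(0.32) = 0.90412
  −0.31·log₂(0.16) = 0.81960
H(P,Q) = 1.8558 bits.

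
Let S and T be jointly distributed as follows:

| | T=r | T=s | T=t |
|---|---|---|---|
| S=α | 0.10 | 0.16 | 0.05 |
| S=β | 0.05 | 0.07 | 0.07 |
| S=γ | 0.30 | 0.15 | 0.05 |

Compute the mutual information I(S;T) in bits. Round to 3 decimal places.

0.090 bits

Marginals: p(S) = (0.3100, 0.1900, 0.5000), p(T) = (0.4500, 0.3800, 0.1700).
I(S;T) = Σ p(x,y)·log₂[p(x,y)/(p(x)p(y))].
  (α,r): 0.10·log₂(0.7168) = -0.0480
  (α,s): 0.16·log₂(1.3582) = 0.0707
  (α,t): 0.05·log₂(0.9488) = -0.0038
  (β,r): 0.05·log₂(0.5848) = -0.0387
  (β,s): 0.07·log₂(0.9695) = -0.0031
  (β,t): 0.07·log₂(2.1672) = 0.0781
  (γ,r): 0.30·log₂(1.3333) = 0.1245
  (γ,s): 0.15·log₂(0.7895) = -0.0512
  (γ,t): 0.05·log₂(0.5882) = -0.0383
Sum = 0.090 bits.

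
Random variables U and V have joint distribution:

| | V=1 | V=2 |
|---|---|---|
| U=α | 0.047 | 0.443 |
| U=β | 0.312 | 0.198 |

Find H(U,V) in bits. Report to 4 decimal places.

1.7146 bits

H(U,V) = −Σ p(x,y)·log₂ p(x,y) over all 4 cells.
  cell (α,1): −0.047·log₂0.047 = 0.20733
  cell (α,2): −0.443·log₂0.443 = 0.52036
  cell (β,1): −0.312·log₂0.312 = 0.52428
  cell (β,2): −0.198·log₂0.198 = 0.46261
Sum = 1.7146 bits.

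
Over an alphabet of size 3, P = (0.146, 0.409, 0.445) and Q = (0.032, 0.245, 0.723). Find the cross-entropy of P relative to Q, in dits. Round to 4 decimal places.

H(P,Q) = −Σ p·log₁₀ q.
  −0.146·log₁₀(0.032) = 0.21825
  −0.409·log₁₀(0.245) = 0.24983
  −0.445·log₁₀(0.723) = 0.06268
H(P,Q) = 0.5308 dits.

0.5308 dits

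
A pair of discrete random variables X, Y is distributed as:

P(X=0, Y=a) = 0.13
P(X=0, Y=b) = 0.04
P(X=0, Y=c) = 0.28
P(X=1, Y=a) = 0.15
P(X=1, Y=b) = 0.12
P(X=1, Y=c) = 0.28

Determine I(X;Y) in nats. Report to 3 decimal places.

Marginals: p(X) = (0.4500, 0.5500), p(Y) = (0.2800, 0.1600, 0.5600).
I(X;Y) = H(X) + H(Y) − H(X,Y).
H(X) = 0.6881, H(Y) = 0.9743, H(X,Y) = 1.6458.
I(X;Y) = 0.6881 + 0.9743 − 1.6458 = 0.017 nats.

0.017 nats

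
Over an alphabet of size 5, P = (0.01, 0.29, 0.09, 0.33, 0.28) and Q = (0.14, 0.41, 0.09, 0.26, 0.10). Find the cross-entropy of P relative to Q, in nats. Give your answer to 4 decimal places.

H(P,Q) = −Σ p·ln q.
  −0.01·ln(0.14) = 0.01966
  −0.29·ln(0.41) = 0.25856
  −0.09·ln(0.09) = 0.21672
  −0.33·ln(0.26) = 0.44453
  −0.28·ln(0.10) = 0.64472
H(P,Q) = 1.5842 nats.

1.5842 nats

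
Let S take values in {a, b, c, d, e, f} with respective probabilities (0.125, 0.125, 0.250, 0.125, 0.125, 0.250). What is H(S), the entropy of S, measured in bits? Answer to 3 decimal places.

2.500 bits

H(S) = −Σ p·log₂ p.
  −(0.125)·log₂(0.125) = 0.3750
  −(0.125)·log₂(0.125) = 0.3750
  −(0.250)·log₂(0.250) = 0.5000
  −(0.125)·log₂(0.125) = 0.3750
  −(0.125)·log₂(0.125) = 0.3750
  −(0.250)·log₂(0.250) = 0.5000
Sum: 0.3750 + 0.3750 + 0.5000 + 0.3750 + 0.3750 + 0.5000 = 2.500 bits.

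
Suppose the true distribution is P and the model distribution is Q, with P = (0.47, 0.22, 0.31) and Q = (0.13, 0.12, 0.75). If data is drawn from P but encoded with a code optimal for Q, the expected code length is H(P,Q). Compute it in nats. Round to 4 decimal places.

1.5145 nats

H(P,Q) = −Σ p·ln q.
  −0.47·ln(0.13) = 0.95890
  −0.22·ln(0.12) = 0.46646
  −0.31·ln(0.75) = 0.08918
H(P,Q) = 1.5145 nats.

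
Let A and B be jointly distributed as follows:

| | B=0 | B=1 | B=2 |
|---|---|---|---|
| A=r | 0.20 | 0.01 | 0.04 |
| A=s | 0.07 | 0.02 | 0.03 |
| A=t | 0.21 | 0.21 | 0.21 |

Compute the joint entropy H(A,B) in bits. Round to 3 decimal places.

2.668 bits

H(A,B) = −Σ p(x,y)·log₂ p(x,y) over all 9 cells.
  cell (r,0): −0.20·log₂0.20 = 0.4644
  cell (r,1): −0.01·log₂0.01 = 0.0664
  cell (r,2): −0.04·log₂0.04 = 0.1858
  cell (s,0): −0.07·log₂0.07 = 0.2686
  cell (s,1): −0.02·log₂0.02 = 0.1129
  cell (s,2): −0.03·log₂0.03 = 0.1518
  cell (t,0): −0.21·log₂0.21 = 0.4728
  cell (t,1): −0.21·log₂0.21 = 0.4728
  cell (t,2): −0.21·log₂0.21 = 0.4728
Sum = 2.668 bits.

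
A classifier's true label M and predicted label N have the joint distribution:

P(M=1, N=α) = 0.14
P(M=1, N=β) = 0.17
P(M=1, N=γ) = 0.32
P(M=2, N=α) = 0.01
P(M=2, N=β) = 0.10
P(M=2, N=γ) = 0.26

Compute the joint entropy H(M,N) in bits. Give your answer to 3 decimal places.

H(M,N) = −Σ p(x,y)·log₂ p(x,y) over all 6 cells.
  cell (1,α): −0.14·log₂0.14 = 0.3971
  cell (1,β): −0.17·log₂0.17 = 0.4346
  cell (1,γ): −0.32·log₂0.32 = 0.5260
  cell (2,α): −0.01·log₂0.01 = 0.0664
  cell (2,β): −0.10·log₂0.10 = 0.3322
  cell (2,γ): −0.26·log₂0.26 = 0.5053
Sum = 2.262 bits.

2.262 bits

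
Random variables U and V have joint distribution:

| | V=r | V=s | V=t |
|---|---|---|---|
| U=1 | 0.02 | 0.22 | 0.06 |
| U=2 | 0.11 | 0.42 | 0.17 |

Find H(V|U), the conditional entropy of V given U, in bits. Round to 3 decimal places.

Chain rule: H(V|U) = H(U,V) − H(U).
Marginals: p(U) = (0.3000, 0.7000), p(V) = (0.1300, 0.6400, 0.2300).
H(U,V) = 2.1475 bits; H(U) = 0.8813 bits.
H(V|U) = 2.1475 − 0.8813 = 1.266 bits.

1.266 bits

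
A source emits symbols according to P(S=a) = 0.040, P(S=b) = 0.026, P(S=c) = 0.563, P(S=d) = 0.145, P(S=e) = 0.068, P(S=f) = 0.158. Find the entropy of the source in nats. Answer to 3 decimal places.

H(S) = −Σ p·ln p.
  −(0.040)·ln(0.040) = 0.1288
  −(0.026)·ln(0.026) = 0.0949
  −(0.563)·ln(0.563) = 0.3234
  −(0.145)·ln(0.145) = 0.2800
  −(0.068)·ln(0.068) = 0.1828
  −(0.158)·ln(0.158) = 0.2915
Sum: 0.1288 + 0.0949 + 0.3234 + 0.2800 + 0.1828 + 0.2915 = 1.301 nats.

1.301 nats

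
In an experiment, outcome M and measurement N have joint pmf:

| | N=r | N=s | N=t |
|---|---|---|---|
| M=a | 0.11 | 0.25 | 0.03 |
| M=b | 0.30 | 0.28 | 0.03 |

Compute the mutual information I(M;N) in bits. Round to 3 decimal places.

Marginals: p(M) = (0.3900, 0.6100), p(N) = (0.4100, 0.5300, 0.0600).
I(M;N) = Σ p(x,y)·log₂[p(x,y)/(p(x)p(y))].
  (a,r): 0.11·log₂(0.6879) = -0.0594
  (a,s): 0.25·log₂(1.2095) = 0.0686
  (a,t): 0.03·log₂(1.2821) = 0.0108
  (b,r): 0.30·log₂(1.1995) = 0.0787
  (b,s): 0.28·log₂(0.8661) = -0.0581
  (b,t): 0.03·log₂(0.8197) = -0.0086
Sum = 0.032 bits.

0.032 bits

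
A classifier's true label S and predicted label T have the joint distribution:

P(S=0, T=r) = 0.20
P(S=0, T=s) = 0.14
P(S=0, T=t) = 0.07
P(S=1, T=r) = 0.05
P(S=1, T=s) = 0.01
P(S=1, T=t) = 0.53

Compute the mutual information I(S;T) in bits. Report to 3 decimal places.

Marginals: p(S) = (0.4100, 0.5900), p(T) = (0.2500, 0.1500, 0.6000).
I(S;T) = H(S) + H(T) − H(S,T).
H(S) = 0.9765, H(T) = 1.3527, H(S,T) = 1.8980.
I(S;T) = 0.9765 + 1.3527 − 1.8980 = 0.431 bits.

0.431 bits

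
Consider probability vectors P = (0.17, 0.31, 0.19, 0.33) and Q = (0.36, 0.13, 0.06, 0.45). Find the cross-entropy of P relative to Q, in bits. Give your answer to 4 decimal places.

2.3144 bits

H(P,Q) = −Σ p·log₂ q.
  −0.17·log₂(0.36) = 0.25057
  −0.31·log₂(0.13) = 0.91246
  −0.19·log₂(0.06) = 0.77119
  −0.33·log₂(0.45) = 0.38016
H(P,Q) = 2.3144 bits.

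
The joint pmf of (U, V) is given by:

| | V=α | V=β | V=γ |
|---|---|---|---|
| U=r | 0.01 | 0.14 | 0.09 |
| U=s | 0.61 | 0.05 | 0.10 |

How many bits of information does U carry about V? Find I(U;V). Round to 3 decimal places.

Marginals: p(U) = (0.2400, 0.7600), p(V) = (0.6200, 0.1900, 0.1900).
I(U;V) = Σ p(x,y)·log₂[p(x,y)/(p(x)p(y))].
  (r,α): 0.01·log₂(0.0672) = -0.0390
  (r,β): 0.14·log₂(3.0702) = 0.2266
  (r,γ): 0.09·log₂(1.9737) = 0.0883
  (s,α): 0.61·log₂(1.2946) = 0.2272
  (s,β): 0.05·log₂(0.3463) = -0.0765
  (s,γ): 0.10·log₂(0.6925) = -0.0530
Sum = 0.374 bits.

0.374 bits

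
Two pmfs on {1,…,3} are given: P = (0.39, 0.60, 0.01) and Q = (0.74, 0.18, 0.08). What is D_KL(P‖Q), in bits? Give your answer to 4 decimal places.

0.6518 bits

D(P‖Q) = Σ p·log₂(p/q).
  0.39·log₂(0.39/0.74) = -0.36038
  0.60·log₂(0.60/0.18) = 1.04218
  0.01·log₂(0.01/0.08) = -0.03000
D(P‖Q) = 0.6518 bits.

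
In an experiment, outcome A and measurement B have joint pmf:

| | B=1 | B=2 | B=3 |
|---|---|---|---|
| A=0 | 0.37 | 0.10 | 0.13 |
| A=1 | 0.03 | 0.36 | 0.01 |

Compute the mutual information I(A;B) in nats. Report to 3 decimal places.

Marginals: p(A) = (0.6000, 0.4000), p(B) = (0.4000, 0.4600, 0.1400).
I(A;B) = H(A) + H(B) − H(A,B).
H(A) = 0.6730, H(B) = 0.9990, H(A,B) = 1.3824.
I(A;B) = 0.6730 + 0.9990 − 1.3824 = 0.290 nats.

0.290 nats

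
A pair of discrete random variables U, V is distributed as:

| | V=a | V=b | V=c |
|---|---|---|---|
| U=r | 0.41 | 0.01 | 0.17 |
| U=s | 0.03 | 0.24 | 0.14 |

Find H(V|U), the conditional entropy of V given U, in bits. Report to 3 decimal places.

Chain rule: H(V|U) = H(U,V) − H(U).
Marginals: p(U) = (0.5900, 0.4100), p(V) = (0.4400, 0.2500, 0.3100).
H(U,V) = 2.0714 bits; H(U) = 0.9765 bits.
H(V|U) = 2.0714 − 0.9765 = 1.095 bits.

1.095 bits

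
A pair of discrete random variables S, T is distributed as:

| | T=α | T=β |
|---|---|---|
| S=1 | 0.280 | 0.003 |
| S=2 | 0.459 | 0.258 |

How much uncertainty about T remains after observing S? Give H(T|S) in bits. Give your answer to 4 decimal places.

0.6998 bits

Chain rule: H(T|S) = H(S,T) − H(S).
Marginals: p(S) = (0.2830, 0.7170), p(T) = (0.7390, 0.2610).
H(S,T) = 1.5593 bits; H(S) = 0.8595 bits.
H(T|S) = 1.5593 − 0.8595 = 0.6998 bits.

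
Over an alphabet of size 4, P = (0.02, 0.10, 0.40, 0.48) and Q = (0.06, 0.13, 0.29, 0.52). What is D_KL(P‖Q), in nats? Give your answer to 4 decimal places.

D(P‖Q) = Σ p·ln(p/q).
  0.02·ln(0.02/0.06) = -0.02197
  0.10·ln(0.10/0.13) = -0.02624
  0.40·ln(0.40/0.29) = 0.12863
  0.48·ln(0.48/0.52) = -0.03842
D(P‖Q) = 0.0420 nats.

0.0420 nats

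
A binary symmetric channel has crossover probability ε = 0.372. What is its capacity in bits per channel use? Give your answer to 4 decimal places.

Binary symmetric channel: C = 1 − h₂(ε) where h₂ is the binary entropy function.
h₂(0.372) = −0.372·log₂0.372 − 0.628·log₂0.628 = 0.9522.
C = 1 − 0.9522 = 0.0478 bits per channel use.

0.0478 bits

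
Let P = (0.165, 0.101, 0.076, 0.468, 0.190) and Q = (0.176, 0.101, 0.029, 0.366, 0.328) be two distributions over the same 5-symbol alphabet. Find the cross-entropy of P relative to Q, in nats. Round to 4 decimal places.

H(P,Q) = −Σ p·ln q.
  −0.165·ln(0.176) = 0.28665
  −0.101·ln(0.101) = 0.23156
  −0.076·ln(0.029) = 0.26907
  −0.468·ln(0.366) = 0.47040
  −0.190·ln(0.328) = 0.21180
H(P,Q) = 1.4695 nats.

1.4695 nats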